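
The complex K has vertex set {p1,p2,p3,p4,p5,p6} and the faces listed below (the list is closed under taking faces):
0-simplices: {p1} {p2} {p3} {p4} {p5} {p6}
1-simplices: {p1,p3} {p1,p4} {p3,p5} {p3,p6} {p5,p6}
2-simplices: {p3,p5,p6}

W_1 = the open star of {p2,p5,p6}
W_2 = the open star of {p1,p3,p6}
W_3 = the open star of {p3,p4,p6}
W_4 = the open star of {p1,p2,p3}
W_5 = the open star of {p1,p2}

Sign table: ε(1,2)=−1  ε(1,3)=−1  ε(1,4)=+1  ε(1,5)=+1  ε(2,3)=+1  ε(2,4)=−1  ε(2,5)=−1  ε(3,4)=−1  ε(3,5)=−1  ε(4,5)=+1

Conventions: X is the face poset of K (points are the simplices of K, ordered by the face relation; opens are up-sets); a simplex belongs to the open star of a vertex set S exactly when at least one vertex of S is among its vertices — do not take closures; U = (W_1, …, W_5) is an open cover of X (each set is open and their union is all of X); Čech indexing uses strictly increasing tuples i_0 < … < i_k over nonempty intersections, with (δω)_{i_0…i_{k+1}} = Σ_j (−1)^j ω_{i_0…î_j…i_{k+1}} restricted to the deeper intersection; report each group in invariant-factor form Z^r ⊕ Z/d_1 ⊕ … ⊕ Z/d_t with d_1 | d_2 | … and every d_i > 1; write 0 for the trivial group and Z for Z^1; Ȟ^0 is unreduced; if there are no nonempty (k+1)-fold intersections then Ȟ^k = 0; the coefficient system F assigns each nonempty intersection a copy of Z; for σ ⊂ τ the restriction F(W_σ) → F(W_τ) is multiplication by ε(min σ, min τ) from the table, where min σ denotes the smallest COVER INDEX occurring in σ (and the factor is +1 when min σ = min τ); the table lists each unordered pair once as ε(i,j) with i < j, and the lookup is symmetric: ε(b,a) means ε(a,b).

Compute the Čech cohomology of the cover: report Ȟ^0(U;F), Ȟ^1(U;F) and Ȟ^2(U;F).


nerve simplices:
  W1={{p2},{p5},{p6},{p3,p5},{p3,p6},{p5,p6},{p3,p5,p6}} W2={{p1},{p3},{p6},{p1,p3},{p1,p4},{p3,p5},{p3,p6},{p5,p6},{p3,p5,p6}} W3={{p3},{p4},{p6},{p1,p3},{p1,p4},{p3,p5},{p3,p6},{p5,p6},{p3,p5,p6}} W4={{p1},{p2},{p3},{p1,p3},{p1,p4},{p3,p5},{p3,p6},{p3,p5,p6}} W5={{p1},{p2},{p1,p3},{p1,p4}}
  W12={{p6},{p3,p5},{p3,p6},{p5,p6},{p3,p5,p6}} W13={{p6},{p3,p5},{p3,p6},{p5,p6},{p3,p5,p6}} W14={{p2},{p3,p5},{p3,p6},{p3,p5,p6}} W15={{p2}} W23={{p3},{p6},{p1,p3},{p1,p4},{p3,p5},{p3,p6},{p5,p6},{p3,p5,p6}} W24={{p1},{p3},{p1,p3},{p1,p4},{p3,p5},{p3,p6},{p3,p5,p6}} W25={{p1},{p1,p3},{p1,p4}} W34={{p3},{p1,p3},{p1,p4},{p3,p5},{p3,p6},{p3,p5,p6}} W35={{p1,p3},{p1,p4}} W45={{p1},{p2},{p1,p3},{p1,p4}}
  W123={{p6},{p3,p5},{p3,p6},{p5,p6},{p3,p5,p6}} W124={{p3,p5},{p3,p6},{p3,p5,p6}} W134={{p3,p5},{p3,p6},{p3,p5,p6}} W145={{p2}} W234={{p3},{p1,p3},{p1,p4},{p3,p5},{p3,p6},{p3,p5,p6}} W235={{p1,p3},{p1,p4}} W245={{p1},{p1,p3},{p1,p4}} W345={{p1,p3},{p1,p4}}
  W1234={{p3,p5},{p3,p6},{p3,p5,p6}} W2345={{p1,p3},{p1,p4}}
C dims 5,10,8,2; δ0: rk 4, SNF 1^4; δ1: rk 6, SNF 1^6; δ2: rk 2, SNF 1^2
degree 0: 5−4−0 = 1 → Ȟ^0 ≅ Z
degree 1: 10−6−4 = 0 → Ȟ^1 ≅ 0
degree 2: 8−2−6 = 0 → Ȟ^2 ≅ 0

Ȟ^0 ≅ Z, Ȟ^1 ≅ 0 and Ȟ^2 ≅ 0


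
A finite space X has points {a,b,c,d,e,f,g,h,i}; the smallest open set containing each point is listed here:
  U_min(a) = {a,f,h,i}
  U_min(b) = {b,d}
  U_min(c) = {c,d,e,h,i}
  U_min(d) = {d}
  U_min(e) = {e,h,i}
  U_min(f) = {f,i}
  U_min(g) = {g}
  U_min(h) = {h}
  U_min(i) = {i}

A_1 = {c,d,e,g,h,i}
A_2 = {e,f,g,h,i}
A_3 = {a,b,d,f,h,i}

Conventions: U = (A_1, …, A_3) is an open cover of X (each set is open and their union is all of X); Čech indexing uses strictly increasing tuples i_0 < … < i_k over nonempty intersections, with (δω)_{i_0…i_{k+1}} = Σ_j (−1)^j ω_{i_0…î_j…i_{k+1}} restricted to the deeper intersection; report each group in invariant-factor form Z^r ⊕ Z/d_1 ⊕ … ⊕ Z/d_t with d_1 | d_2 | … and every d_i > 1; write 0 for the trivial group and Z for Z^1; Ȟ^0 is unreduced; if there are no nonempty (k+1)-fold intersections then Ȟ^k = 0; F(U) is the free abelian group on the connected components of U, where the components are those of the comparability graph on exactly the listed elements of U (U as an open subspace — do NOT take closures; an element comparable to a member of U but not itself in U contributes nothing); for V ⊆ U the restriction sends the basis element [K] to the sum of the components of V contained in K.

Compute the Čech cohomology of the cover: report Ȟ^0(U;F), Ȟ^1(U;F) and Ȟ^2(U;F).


Ȟ^0 = Z^2, Ȟ^1 = Z, Ȟ^2 = 0

intersection data:
  A12={e,g,h,i} A13={d,h,i} A23={f,h,i}
  A123={h,i}
components per intersection:
  A1: {c,d,e,h,i} {g}
  A2: {e,f,h,i} {g}
  A3: {a,f,h,i} {b,d}
  A12: {e,h,i} {g}
  A13: {d} {h} {i}
  A23: {f,i} {h}
  A123: {h} {i}
C dims 6,7,2; δ0: rk 4, SNF 1^4; δ1: rk 2, SNF 1^2
Ȟ^0 = (6 − 4) − 0 = 2, so Ȟ^0 ≅ Z^2
Ȟ^1 = (7 − 2) − 4 = 1, so Ȟ^1 ≅ Z
Ȟ^2 = (2 − 0) − 2 = 0, so Ȟ^2 ≅ 0


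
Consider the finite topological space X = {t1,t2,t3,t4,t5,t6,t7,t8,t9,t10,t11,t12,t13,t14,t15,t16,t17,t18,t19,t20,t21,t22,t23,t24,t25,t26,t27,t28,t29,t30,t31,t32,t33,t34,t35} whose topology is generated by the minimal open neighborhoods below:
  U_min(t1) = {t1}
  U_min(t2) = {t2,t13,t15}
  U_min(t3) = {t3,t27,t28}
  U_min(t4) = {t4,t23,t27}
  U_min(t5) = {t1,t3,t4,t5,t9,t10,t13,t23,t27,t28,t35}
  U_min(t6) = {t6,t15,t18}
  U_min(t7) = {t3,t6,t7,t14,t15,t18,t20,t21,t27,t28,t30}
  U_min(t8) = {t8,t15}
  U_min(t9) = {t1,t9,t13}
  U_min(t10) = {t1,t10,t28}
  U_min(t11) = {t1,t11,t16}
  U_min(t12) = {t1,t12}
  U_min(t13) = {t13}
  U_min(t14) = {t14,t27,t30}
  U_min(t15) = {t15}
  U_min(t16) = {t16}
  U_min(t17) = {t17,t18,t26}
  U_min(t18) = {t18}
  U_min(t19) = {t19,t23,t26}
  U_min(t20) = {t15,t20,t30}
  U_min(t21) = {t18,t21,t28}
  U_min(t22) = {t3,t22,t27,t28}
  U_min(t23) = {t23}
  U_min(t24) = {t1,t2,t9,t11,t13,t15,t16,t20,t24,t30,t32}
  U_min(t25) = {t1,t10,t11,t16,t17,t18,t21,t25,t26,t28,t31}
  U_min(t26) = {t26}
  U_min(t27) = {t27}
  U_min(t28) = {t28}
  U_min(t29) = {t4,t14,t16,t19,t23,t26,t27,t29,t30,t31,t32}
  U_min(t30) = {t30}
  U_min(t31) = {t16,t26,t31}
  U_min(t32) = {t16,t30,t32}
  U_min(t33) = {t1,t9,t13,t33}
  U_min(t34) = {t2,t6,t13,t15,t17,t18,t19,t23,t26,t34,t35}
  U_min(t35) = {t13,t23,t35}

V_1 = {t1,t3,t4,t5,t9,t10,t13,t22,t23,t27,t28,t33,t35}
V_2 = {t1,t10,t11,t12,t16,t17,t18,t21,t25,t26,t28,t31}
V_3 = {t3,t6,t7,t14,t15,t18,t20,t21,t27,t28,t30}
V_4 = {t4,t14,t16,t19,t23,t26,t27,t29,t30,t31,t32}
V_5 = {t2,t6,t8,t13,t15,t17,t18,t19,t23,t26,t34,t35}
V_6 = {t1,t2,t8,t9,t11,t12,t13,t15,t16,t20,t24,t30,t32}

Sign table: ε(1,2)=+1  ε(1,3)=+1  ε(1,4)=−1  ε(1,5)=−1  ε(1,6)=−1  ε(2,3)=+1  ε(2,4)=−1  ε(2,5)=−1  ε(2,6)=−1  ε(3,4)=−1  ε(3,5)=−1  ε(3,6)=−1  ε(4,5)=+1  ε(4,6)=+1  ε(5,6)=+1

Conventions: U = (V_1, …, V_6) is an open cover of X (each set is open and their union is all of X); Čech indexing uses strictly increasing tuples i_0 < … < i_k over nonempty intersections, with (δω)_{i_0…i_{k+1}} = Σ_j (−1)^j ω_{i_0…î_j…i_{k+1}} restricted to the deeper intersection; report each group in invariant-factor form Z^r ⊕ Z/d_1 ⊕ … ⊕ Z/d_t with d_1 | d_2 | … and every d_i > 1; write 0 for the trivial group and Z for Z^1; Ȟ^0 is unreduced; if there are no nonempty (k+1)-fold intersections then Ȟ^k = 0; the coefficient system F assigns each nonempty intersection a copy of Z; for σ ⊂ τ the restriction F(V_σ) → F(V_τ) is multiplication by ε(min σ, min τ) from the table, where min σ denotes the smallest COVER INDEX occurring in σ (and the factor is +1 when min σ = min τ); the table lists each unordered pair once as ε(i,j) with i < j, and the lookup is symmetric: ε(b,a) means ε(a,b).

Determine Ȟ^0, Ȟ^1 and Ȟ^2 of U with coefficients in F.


Ȟ^0(U;F) ≅ Z, Ȟ^1(U;F) ≅ 0, Ȟ^2(U;F) ≅ Z/2

cover nerve:
  V12={t1,t10,t28} V13={t3,t27,t28} V14={t4,t23,t27} V15={t13,t23,t35} V16={t1,t9,t13} V23={t18,t21,t28} V24={t16,t26,t31} V25={t17,t18,t26} V26={t1,t11,t12,t16} V34={t14,t27,t30} V35={t6,t15,t18} V36={t15,t20,t30} V45={t19,t23,t26} V46={t16,t30,t32} V56={t2,t8,t13,t15}
  V123={t28} V126={t1} V134={t27} V145={t23} V156={t13} V235={t18} V245={t26} V246={t16} V346={t30} V356={t15}
C dims 6,15,10; δ0: rk 5, SNF 1^5; δ1: rk 10, SNF 1^9·2
Ȟ^0: (6−5)−0=1 ⇒ Z
Ȟ^1: (15−10)−5=0 ⇒ 0
Ȟ^2: (10−0)−10=0 plus torsion [2] ⇒ Z/2


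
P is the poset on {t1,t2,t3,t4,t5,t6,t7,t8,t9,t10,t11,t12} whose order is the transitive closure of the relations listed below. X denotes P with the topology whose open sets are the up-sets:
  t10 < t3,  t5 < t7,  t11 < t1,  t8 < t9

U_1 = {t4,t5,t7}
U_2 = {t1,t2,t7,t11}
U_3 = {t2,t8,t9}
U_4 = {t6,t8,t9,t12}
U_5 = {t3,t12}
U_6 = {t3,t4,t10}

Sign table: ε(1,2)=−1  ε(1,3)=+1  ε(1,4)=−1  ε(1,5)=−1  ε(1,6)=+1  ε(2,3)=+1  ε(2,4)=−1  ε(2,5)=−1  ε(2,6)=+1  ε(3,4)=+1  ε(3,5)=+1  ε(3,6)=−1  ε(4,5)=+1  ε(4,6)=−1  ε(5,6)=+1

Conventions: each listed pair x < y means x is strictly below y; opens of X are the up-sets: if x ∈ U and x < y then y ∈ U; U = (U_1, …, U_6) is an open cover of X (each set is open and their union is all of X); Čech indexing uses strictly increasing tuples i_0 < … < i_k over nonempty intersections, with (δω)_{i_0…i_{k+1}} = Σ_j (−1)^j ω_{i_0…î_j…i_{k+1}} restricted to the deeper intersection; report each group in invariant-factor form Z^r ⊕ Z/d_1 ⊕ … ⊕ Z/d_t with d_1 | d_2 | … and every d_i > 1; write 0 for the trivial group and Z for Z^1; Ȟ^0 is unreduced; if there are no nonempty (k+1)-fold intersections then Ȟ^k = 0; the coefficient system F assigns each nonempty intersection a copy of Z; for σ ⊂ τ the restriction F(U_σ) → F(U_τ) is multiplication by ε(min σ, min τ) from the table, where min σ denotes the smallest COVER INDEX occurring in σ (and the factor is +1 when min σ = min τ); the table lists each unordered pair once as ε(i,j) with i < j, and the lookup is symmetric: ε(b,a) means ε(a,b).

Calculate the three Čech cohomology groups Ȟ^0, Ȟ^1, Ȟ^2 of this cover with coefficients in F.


nerve of the cover:
  U12={t7} U16={t4} U23={t2} U34={t8,t9} U45={t12} U56={t3}
C dims 6,6; δ0: rk 6, SNF 1^5·2
Ȟ^0 = (6 − 6) − 0 = 0, so Ȟ^0 ≅ 0
Ȟ^1 = (6 − 0) − 6 = 0 plus torsion [2], so Ȟ^1 ≅ Z/2
Ȟ^2 = (0 − 0) − 0 = 0, so Ȟ^2 ≅ 0

Ȟ^0(U;F) ≅ 0,  Ȟ^1(U;F) ≅ Z/2,  Ȟ^2(U;F) ≅ 0


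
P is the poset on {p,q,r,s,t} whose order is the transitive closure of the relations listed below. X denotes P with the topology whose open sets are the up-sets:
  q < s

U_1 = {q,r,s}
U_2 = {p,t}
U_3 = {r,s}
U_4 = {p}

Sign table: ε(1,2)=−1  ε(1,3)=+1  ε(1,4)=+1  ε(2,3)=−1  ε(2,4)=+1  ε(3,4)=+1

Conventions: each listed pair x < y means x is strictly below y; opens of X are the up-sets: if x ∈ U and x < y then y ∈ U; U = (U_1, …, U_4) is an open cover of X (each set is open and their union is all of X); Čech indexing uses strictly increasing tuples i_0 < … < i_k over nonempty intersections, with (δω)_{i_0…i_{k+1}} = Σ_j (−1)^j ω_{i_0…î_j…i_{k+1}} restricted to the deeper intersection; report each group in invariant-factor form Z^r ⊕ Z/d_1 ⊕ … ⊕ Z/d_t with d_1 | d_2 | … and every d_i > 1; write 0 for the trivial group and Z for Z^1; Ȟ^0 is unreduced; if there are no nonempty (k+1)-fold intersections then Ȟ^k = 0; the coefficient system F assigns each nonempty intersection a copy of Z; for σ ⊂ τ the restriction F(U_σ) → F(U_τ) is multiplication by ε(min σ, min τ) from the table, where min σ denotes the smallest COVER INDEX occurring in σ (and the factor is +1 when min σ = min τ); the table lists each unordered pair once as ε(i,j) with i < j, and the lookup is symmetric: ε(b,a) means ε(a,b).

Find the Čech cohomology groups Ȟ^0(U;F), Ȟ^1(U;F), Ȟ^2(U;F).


Ȟ^0 = Z^2, Ȟ^1 = 0, Ȟ^2 = 0

nerve simplices:
  U13={r,s} U24={p}
C dims 4,2; δ0: rk 2, SNF 1^2
degree 0: 4−2−0 = 2 → Ȟ^0 ≅ Z^2
degree 1: 2−0−2 = 0 → Ȟ^1 ≅ 0
degree 2: 0−0−0 = 0 → Ȟ^2 ≅ 0


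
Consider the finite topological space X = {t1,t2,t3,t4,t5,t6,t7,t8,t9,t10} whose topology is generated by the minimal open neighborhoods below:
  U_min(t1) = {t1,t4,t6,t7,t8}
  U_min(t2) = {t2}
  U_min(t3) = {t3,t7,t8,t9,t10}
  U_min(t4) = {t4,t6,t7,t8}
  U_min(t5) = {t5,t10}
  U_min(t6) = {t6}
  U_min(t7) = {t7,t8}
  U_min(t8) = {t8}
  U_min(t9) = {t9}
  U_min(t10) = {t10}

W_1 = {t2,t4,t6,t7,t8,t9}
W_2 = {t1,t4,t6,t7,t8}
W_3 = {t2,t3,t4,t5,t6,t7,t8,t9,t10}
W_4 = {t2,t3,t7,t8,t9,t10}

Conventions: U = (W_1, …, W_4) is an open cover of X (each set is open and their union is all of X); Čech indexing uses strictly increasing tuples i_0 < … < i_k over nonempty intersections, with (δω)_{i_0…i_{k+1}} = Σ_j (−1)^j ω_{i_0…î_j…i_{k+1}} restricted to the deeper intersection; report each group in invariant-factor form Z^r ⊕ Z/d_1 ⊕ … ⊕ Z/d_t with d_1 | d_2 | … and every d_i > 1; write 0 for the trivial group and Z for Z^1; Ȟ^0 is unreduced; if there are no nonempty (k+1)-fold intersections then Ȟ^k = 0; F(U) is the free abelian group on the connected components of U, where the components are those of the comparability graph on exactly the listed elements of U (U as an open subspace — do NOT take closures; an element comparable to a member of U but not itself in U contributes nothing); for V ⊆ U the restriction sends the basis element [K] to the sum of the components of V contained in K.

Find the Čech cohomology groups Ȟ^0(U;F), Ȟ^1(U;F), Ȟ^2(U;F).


nerve of the cover:
  W12={t4,t6,t7,t8} W13={t2,t4,t6,t7,t8,t9} W14={t2,t7,t8,t9} W23={t4,t6,t7,t8} W24={t7,t8} W34={t2,t3,t7,t8,t9,t10}
  W123={t4,t6,t7,t8} W124={t7,t8} W134={t2,t7,t8,t9} W234={t7,t8}
  W1234={t7,t8}
components per intersection:
  W1: {t2} {t4,t6,t7,t8} {t9}
  W2: {t1,t4,t6,t7,t8}
  W3: {t2} {t3,t4,t5,t6,t7,t8,t9,t10}
  W4: {t2} {t3,t7,t8,t9,t10}
  W12: {t4,t6,t7,t8}
  W13: {t2} {t4,t6,t7,t8} {t9}
  W14: {t2} {t7,t8} {t9}
  W23: {t4,t6,t7,t8}
  W24: {t7,t8}
  W34: {t2} {t3,t7,t8,t9,t10}
  W123: {t4,t6,t7,t8}
  W124: {t7,t8}
  W134: {t2} {t7,t8} {t9}
  W234: {t7,t8}
  W1234: {t7,t8}
C dims 8,11,6,1; δ0: rk 6, SNF 1^6; δ1: rk 5, SNF 1^5; δ2: rk 1, SNF 1^1
Ȟ^0 = (8 − 6) − 0 = 2, so Ȟ^0 ≅ Z^2
Ȟ^1 = (11 − 5) − 6 = 0, so Ȟ^1 ≅ 0
Ȟ^2 = (6 − 1) − 5 = 0, so Ȟ^2 ≅ 0

Ȟ^0(U;F) ≅ Z^2,  Ȟ^1(U;F) ≅ 0,  Ȟ^2(U;F) ≅ 0


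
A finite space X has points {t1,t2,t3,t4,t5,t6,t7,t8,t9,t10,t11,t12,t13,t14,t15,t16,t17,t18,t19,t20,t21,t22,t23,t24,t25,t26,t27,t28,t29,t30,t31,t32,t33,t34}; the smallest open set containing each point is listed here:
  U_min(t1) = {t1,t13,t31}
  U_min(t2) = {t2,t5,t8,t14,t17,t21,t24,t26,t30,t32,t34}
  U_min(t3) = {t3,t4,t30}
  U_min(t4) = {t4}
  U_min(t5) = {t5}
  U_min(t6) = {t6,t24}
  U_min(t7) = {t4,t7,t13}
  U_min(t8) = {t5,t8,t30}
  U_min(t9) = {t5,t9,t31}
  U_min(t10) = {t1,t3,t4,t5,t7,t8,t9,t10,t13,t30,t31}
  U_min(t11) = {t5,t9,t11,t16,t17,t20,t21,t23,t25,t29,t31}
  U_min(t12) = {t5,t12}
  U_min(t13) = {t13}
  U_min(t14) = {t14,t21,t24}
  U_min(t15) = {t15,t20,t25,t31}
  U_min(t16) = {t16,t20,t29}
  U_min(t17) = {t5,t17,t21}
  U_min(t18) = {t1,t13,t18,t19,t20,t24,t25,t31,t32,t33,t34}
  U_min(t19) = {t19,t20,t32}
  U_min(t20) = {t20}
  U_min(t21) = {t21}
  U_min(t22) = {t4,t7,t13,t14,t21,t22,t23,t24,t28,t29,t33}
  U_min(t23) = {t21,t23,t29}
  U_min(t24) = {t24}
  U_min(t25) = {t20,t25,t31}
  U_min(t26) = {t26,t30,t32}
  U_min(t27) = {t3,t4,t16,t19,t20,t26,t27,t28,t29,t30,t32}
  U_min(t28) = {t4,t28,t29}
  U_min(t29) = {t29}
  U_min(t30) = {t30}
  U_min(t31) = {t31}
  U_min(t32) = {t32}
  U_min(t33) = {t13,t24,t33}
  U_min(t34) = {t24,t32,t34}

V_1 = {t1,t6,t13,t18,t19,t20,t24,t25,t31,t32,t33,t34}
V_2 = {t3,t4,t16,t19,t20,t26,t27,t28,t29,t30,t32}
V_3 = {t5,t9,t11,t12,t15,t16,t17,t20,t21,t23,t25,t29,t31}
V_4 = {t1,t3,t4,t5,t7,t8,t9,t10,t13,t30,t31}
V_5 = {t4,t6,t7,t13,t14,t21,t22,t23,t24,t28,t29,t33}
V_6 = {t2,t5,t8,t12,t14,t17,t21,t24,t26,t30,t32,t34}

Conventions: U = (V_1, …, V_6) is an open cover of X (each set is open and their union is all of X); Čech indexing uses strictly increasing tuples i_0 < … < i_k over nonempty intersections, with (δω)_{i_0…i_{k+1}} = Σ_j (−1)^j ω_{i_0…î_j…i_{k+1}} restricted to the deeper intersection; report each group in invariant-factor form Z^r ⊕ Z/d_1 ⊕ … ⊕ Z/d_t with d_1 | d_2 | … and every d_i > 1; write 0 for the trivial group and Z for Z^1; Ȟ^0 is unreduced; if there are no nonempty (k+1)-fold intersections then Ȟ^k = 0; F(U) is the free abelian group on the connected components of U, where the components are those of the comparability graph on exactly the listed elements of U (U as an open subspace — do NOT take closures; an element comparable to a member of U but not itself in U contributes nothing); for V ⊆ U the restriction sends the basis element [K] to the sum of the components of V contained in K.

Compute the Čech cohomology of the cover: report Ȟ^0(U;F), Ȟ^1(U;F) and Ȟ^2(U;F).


Ȟ^0 ≅ Z, Ȟ^1 ≅ 0 and Ȟ^2 ≅ Z/2

nonempty overlaps:
  V12={t19,t20,t32} V13={t20,t25,t31} V14={t1,t13,t31} V15={t6,t13,t24,t33} V16={t24,t32,t34} V23={t16,t20,t29} V24={t3,t4,t30} V25={t4,t28,t29} V26={t26,t30,t32} V34={t5,t9,t31} V35={t21,t23,t29} V36={t5,t12,t17,t21} V45={t4,t7,t13} V46={t5,t8,t30} V56={t14,t21,t24}
  V123={t20} V126={t32} V134={t31} V145={t13} V156={t24} V235={t29} V245={t4} V246={t30} V346={t5} V356={t21}
components per intersection:
  V1: {t1,t6,t13,t18,t19,t20,t24,t25,t31,t32,t33,t34}
  V2: {t3,t4,t16,t19,t20,t26,t27,t28,t29,t30,t32}
  V3: {t5,t9,t11,t12,t15,t16,t17,t20,t21,t23,t25,t29,t31}
  V4: {t1,t3,t4,t5,t7,t8,t9,t10,t13,t30,t31}
  V5: {t4,t6,t7,t13,t14,t21,t22,t23,t24,t28,t29,t33}
  V6: {t2,t5,t8,t12,t14,t17,t21,t24,t26,t30,t32,t34}
  V12: {t19,t20,t32}
  V13: {t20,t25,t31}
  V14: {t1,t13,t31}
  V15: {t6,t13,t24,t33}
  V16: {t24,t32,t34}
  V23: {t16,t20,t29}
  V24: {t3,t4,t30}
  V25: {t4,t28,t29}
  V26: {t26,t30,t32}
  V34: {t5,t9,t31}
  V35: {t21,t23,t29}
  V36: {t5,t12,t17,t21}
  V45: {t4,t7,t13}
  V46: {t5,t8,t30}
  V56: {t14,t21,t24}
  V123: {t20}
  V126: {t32}
  V134: {t31}
  V145: {t13}
  V156: {t24}
  V235: {t29}
  V245: {t4}
  V246: {t30}
  V346: {t5}
  V356: {t21}
C dims 6,15,10; δ0: rk 5, SNF 1^5; δ1: rk 10, SNF 1^9·2
degree 0: 6−5−0 = 1 → Ȟ^0 ≅ Z
degree 1: 15−10−5 = 0 → Ȟ^1 ≅ 0
degree 2: 10−0−10 = 0 plus torsion [2] → Ȟ^2 ≅ Z/2


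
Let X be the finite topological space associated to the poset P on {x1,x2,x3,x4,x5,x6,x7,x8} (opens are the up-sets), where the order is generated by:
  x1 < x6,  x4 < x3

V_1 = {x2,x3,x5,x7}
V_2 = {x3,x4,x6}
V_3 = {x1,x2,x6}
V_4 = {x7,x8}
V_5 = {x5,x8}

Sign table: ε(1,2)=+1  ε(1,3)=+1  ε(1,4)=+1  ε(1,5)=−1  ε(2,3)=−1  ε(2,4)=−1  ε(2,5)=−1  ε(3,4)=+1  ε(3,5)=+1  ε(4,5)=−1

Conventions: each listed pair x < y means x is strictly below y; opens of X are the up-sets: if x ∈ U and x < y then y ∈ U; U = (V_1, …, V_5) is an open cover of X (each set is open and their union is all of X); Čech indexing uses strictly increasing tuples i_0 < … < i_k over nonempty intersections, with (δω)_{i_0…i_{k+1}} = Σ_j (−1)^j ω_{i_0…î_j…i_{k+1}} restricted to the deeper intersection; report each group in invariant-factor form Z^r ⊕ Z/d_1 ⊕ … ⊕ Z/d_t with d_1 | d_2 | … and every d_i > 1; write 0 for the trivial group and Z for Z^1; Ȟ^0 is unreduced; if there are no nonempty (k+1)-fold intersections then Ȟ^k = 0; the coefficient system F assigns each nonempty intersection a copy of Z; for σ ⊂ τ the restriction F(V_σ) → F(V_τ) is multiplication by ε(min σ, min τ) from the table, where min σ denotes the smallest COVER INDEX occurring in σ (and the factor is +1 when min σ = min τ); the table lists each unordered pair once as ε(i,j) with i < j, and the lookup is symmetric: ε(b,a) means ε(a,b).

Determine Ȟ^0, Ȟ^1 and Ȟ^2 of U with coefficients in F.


nonempty intersections:
  V12={x3} V13={x2} V14={x7} V15={x5} V23={x6} V45={x8}
C dims 5,6; δ0: rk 5, SNF 1^4·2
Ȟ^0: (5−5)−0=0 ⇒ 0
Ȟ^1: (6−0)−5=1 plus torsion [2] ⇒ Z ⊕ Z/2
Ȟ^2: (0−0)−0=0 ⇒ 0

Ȟ^0(U;F) ≅ 0, Ȟ^1(U;F) ≅ Z ⊕ Z/2, Ȟ^2(U;F) ≅ 0


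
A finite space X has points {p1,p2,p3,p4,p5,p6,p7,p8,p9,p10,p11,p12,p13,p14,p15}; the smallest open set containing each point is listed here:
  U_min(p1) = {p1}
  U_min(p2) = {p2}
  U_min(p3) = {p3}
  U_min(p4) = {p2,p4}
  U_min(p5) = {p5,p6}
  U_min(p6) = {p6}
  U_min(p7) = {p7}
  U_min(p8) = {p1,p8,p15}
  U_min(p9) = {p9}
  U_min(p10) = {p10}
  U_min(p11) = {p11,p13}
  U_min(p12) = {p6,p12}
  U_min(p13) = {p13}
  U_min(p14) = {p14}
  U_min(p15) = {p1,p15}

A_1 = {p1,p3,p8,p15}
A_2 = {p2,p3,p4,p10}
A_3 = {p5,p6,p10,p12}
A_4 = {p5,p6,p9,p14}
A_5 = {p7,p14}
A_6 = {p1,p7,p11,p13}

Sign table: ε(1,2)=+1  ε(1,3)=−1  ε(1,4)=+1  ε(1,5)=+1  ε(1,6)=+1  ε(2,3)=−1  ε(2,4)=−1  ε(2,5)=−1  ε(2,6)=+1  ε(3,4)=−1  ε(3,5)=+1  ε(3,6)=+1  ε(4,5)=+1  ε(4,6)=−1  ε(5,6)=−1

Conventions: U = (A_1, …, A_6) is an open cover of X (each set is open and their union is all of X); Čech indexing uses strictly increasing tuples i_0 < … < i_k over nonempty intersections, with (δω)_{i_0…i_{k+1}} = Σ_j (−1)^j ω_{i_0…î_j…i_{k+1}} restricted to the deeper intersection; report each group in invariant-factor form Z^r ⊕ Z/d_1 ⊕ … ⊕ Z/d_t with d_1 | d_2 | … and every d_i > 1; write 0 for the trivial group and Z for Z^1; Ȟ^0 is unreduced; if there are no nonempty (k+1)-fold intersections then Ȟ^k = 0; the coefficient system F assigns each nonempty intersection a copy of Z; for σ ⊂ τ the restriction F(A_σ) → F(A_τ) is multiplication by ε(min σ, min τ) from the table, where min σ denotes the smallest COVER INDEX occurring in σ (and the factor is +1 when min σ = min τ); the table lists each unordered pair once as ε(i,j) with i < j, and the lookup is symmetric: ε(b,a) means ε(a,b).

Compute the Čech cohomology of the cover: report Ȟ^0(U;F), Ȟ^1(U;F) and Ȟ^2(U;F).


cover nerve:
  A12={p3} A16={p1} A23={p10} A34={p5,p6} A45={p14} A56={p7}
C dims 6,6; δ0: rk 6, SNF 1^5·2
Ȟ^0: (6−6)−0=0 ⇒ 0
Ȟ^1: (6−0)−6=0 plus torsion [2] ⇒ Z/2
Ȟ^2: (0−0)−0=0 ⇒ 0

Ȟ^0(U;F) ≅ 0; Ȟ^1(U;F) ≅ Z/2; Ȟ^2(U;F) ≅ 0


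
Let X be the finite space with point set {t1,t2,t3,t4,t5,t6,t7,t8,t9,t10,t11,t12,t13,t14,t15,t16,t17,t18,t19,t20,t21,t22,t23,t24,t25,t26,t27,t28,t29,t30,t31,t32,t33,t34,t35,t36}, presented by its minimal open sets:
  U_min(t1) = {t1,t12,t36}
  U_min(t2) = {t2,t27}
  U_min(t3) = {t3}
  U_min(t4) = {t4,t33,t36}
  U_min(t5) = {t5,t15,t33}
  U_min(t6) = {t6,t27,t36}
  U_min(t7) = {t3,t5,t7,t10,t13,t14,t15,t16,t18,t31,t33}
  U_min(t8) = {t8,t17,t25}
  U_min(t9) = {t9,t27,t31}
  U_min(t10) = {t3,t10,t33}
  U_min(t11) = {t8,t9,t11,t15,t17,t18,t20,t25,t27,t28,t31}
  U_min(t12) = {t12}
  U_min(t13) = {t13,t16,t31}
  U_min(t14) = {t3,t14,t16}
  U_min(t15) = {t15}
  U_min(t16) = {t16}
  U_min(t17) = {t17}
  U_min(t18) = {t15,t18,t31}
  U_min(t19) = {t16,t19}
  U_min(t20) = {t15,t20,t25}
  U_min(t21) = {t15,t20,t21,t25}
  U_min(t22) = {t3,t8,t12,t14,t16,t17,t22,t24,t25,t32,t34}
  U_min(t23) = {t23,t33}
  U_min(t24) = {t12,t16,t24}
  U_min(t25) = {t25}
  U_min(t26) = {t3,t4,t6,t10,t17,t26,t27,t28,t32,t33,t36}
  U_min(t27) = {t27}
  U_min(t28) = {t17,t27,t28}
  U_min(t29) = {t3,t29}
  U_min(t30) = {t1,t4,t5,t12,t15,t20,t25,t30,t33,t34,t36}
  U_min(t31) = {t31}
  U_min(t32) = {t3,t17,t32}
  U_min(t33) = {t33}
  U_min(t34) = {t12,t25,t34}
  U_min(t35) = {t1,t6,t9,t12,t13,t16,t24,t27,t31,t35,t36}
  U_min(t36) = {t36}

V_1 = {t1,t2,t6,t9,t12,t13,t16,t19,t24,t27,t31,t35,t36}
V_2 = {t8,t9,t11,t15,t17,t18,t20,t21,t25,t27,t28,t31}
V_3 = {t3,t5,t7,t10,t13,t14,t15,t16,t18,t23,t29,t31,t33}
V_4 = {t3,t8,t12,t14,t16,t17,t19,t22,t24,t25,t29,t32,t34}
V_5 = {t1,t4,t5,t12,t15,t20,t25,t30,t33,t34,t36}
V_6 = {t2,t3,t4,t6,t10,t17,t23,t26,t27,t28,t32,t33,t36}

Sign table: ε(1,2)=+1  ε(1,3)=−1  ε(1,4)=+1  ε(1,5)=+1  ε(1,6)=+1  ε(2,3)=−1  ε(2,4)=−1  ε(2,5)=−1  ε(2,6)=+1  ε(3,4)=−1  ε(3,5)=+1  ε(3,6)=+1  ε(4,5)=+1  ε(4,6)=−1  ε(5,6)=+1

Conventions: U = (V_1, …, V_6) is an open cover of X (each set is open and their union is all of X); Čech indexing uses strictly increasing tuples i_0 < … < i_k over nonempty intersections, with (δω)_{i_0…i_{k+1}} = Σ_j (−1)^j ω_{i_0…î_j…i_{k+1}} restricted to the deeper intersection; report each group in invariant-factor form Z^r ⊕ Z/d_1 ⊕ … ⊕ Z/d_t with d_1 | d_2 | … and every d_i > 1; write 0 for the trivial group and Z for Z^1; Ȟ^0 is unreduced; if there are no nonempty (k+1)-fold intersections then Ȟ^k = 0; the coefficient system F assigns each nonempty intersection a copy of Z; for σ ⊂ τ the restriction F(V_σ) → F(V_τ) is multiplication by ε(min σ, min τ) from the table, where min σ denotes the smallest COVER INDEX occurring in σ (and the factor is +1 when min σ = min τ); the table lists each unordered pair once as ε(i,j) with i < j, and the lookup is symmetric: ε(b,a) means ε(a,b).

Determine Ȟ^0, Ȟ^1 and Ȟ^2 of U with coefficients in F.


Ȟ^0 ≅ 0, Ȟ^1 ≅ Z/2 and Ȟ^2 ≅ Z

cover nerve:
  V12={t9,t27,t31} V13={t13,t16,t31} V14={t12,t16,t19,t24} V15={t1,t12,t36} V16={t2,t6,t27,t36} V23={t15,t18,t31} V24={t8,t17,t25} V25={t15,t20,t25} V26={t17,t27,t28} V34={t3,t14,t16,t29} V35={t5,t15,t33} V36={t3,t10,t23,t33} V45={t12,t25,t34} V46={t3,t17,t32} V56={t4,t33,t36}
  V123={t31} V126={t27} V134={t16} V145={t12} V156={t36} V235={t15} V245={t25} V246={t17} V346={t3} V356={t33}
C dims 6,15,10; δ0: rk 6, SNF 1^5·2; δ1: rk 9, SNF 1^9
Ȟ^0: (6−6)−0=0 ⇒ 0
Ȟ^1: (15−9)−6=0 plus torsion [2] ⇒ Z/2
Ȟ^2: (10−0)−9=1 ⇒ Z


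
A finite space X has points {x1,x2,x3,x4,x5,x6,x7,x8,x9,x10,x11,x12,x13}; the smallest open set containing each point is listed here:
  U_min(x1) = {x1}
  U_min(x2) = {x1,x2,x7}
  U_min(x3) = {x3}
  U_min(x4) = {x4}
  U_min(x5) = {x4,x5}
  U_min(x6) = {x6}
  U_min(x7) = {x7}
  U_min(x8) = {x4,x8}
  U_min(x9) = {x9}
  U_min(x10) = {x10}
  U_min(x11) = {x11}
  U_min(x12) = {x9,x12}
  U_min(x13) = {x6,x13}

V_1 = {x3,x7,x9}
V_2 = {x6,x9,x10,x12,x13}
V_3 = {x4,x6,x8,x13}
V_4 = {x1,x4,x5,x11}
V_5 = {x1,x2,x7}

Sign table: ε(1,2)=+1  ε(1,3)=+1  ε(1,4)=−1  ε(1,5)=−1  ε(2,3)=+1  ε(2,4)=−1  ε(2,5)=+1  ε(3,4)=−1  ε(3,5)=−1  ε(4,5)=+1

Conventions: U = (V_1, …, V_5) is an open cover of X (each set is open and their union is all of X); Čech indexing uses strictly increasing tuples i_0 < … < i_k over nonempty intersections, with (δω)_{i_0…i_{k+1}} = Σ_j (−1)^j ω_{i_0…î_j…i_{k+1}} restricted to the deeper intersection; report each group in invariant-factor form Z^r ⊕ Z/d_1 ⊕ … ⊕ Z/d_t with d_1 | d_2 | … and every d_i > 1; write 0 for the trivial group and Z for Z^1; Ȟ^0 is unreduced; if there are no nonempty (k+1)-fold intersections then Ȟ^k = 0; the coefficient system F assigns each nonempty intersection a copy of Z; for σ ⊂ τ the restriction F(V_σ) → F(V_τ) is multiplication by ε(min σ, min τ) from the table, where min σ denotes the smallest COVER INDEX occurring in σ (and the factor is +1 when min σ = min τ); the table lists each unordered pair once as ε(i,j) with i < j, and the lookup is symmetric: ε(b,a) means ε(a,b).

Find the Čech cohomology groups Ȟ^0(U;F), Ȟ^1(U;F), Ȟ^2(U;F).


nerve simplices:
  V12={x9} V15={x7} V23={x6,x13} V34={x4} V45={x1}
C dims 5,5; δ0: rk 4, SNF 1^4
degree 0: 5−4−0 = 1 → Ȟ^0 ≅ Z
degree 1: 5−0−4 = 1 → Ȟ^1 ≅ Z
degree 2: 0−0−0 = 0 → Ȟ^2 ≅ 0

Ȟ^0(U;F) ≅ Z; Ȟ^1(U;F) ≅ Z; Ȟ^2(U;F) ≅ 0


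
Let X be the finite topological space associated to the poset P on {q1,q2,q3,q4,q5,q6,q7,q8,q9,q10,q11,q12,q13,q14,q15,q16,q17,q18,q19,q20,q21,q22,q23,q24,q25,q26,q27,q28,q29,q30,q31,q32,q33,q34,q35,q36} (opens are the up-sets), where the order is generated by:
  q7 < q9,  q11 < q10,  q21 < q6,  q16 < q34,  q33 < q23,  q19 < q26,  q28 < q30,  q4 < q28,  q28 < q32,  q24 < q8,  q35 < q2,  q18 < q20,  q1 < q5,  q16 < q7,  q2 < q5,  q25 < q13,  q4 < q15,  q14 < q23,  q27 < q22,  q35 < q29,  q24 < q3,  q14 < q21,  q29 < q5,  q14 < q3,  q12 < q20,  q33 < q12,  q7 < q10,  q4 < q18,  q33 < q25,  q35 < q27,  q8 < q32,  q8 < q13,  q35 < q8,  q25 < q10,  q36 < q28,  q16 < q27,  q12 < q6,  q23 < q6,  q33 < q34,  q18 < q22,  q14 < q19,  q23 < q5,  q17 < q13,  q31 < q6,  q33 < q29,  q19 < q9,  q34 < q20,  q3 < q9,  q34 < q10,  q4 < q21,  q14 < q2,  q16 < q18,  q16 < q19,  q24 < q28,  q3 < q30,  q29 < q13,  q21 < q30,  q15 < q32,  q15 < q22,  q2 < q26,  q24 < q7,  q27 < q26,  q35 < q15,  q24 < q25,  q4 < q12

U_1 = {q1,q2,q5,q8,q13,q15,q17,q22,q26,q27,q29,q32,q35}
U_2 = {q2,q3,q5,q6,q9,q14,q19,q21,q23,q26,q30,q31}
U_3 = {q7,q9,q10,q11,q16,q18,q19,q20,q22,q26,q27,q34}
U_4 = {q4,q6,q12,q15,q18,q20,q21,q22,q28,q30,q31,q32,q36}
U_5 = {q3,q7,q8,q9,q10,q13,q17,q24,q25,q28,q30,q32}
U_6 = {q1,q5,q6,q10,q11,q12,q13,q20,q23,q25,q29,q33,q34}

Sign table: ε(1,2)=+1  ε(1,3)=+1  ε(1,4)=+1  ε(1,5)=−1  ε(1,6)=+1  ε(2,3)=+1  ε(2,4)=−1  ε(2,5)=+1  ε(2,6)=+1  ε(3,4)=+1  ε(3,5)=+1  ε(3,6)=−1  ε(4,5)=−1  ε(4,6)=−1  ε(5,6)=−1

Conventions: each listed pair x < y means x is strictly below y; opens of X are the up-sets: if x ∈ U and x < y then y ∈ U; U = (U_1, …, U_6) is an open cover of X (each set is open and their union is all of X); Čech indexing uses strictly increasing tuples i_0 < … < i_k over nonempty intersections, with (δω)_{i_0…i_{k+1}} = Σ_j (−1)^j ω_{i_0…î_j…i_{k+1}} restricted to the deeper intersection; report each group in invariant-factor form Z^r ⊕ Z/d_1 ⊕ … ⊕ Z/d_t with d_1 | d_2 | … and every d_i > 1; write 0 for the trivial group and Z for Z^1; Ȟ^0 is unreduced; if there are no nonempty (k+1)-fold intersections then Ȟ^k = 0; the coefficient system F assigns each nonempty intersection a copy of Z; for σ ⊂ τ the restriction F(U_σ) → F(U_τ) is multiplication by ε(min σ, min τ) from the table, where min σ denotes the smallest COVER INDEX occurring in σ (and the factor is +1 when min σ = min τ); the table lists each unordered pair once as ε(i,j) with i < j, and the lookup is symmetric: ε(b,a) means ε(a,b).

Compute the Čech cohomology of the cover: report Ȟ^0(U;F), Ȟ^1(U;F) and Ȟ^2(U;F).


nonempty intersections:
  U12={q2,q5,q26} U13={q22,q26,q27} U14={q15,q22,q32} U15={q8,q13,q17,q32} U16={q1,q5,q13,q29} U23={q9,q19,q26} U24={q6,q21,q30,q31} U25={q3,q9,q30} U26={q5,q6,q23} U34={q18,q20,q22} U35={q7,q9,q10} U36={q10,q11,q20,q34} U45={q28,q30,q32} U46={q6,q12,q20} U56={q10,q13,q25}
  U123={q26} U126={q5} U134={q22} U145={q32} U156={q13} U235={q9} U245={q30} U246={q6} U346={q20} U356={q10}
C dims 6,15,10; δ0: rk 6, SNF 1^5·2; δ1: rk 9, SNF 1^9
Ȟ^0: (6−6)−0=0 ⇒ 0
Ȟ^1: (15−9)−6=0 plus torsion [2] ⇒ Z/2
Ȟ^2: (10−0)−9=1 ⇒ Z

Ȟ^0 = 0, Ȟ^1 = Z/2 and Ȟ^2 = Z


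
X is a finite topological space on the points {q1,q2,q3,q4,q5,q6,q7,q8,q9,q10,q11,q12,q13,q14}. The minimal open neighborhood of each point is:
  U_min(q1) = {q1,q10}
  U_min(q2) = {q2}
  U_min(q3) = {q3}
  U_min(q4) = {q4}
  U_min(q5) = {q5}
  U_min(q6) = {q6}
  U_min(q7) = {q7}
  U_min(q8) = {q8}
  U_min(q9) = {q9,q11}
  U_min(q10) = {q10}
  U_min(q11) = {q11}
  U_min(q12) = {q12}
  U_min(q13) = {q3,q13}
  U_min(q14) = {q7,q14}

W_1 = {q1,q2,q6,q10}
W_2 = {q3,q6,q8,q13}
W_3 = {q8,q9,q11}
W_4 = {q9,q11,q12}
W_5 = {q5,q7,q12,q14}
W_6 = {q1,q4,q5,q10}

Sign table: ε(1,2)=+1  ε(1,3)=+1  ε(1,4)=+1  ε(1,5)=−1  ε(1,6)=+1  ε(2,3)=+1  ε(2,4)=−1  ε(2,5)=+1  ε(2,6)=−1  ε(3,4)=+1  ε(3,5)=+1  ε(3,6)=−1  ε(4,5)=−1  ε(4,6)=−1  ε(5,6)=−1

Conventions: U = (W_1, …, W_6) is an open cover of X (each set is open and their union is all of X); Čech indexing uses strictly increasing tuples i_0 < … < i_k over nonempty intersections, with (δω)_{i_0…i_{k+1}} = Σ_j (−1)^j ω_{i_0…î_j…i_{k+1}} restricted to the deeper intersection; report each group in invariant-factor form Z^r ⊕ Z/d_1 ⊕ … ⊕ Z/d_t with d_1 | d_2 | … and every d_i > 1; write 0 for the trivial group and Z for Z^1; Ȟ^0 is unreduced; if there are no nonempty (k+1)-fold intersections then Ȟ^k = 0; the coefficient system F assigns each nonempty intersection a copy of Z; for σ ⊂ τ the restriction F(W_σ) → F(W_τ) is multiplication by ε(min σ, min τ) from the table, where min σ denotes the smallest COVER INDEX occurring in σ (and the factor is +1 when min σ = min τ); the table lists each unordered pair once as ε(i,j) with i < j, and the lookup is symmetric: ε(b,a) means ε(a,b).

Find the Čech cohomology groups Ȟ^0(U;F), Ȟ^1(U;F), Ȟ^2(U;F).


Ȟ^0 = Z,  Ȟ^1 = Z,  Ȟ^2 = 0

nerve simplices:
  W12={q6} W16={q1,q10} W23={q8} W34={q9,q11} W45={q12} W56={q5}
C dims 6,6; δ0: rk 5, SNF 1^5
degree 0: 6−5−0 = 1 → Ȟ^0 ≅ Z
degree 1: 6−0−5 = 1 → Ȟ^1 ≅ Z
degree 2: 0−0−0 = 0 → Ȟ^2 ≅ 0


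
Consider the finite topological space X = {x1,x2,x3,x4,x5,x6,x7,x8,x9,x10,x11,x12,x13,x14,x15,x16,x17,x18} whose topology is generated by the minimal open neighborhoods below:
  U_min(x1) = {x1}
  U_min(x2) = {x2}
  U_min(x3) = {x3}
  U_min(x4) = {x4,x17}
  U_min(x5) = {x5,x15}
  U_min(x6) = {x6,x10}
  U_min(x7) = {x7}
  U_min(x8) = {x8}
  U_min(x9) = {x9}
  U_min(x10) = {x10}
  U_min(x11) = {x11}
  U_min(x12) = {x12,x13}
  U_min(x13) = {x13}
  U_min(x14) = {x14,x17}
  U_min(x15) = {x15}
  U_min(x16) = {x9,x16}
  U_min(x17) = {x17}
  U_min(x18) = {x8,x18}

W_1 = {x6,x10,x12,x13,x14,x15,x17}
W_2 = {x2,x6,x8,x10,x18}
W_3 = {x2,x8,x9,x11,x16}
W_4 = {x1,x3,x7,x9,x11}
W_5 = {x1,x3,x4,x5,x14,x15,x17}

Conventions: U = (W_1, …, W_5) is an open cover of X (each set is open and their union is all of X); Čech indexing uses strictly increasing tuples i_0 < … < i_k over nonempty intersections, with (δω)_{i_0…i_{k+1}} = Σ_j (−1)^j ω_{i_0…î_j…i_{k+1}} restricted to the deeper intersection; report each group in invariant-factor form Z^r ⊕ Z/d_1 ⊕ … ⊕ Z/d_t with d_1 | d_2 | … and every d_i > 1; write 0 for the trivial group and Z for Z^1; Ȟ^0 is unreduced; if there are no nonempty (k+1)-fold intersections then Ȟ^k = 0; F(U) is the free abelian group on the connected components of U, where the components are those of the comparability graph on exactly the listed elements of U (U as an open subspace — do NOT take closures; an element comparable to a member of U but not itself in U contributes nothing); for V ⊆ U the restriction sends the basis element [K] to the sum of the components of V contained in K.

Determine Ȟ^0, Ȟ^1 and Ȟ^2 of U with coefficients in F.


nonempty overlaps:
  W12={x6,x10} W15={x14,x15,x17} W23={x2,x8} W34={x9,x11} W45={x1,x3}
components per intersection:
  W1: {x6,x10} {x12,x13} {x14,x17} {x15}
  W2: {x2} {x6,x10} {x8,x18}
  W3: {x2} {x8} {x9,x16} {x11}
  W4: {x1} {x3} {x7} {x9} {x11}
  W5: {x1} {x3} {x4,x14,x17} {x5,x15}
  W12: {x6,x10}
  W15: {x14,x17} {x15}
  W23: {x2} {x8}
  W34: {x9} {x11}
  W45: {x1} {x3}
C dims 20,9; δ0: rk 9, SNF 1^9
degree 0: 20−9−0 = 11 → Ȟ^0 ≅ Z^11
degree 1: 9−0−9 = 0 → Ȟ^1 ≅ 0
degree 2: 0−0−0 = 0 → Ȟ^2 ≅ 0

Ȟ^0(U;F) ≅ Z^11; Ȟ^1(U;F) ≅ 0; Ȟ^2(U;F) ≅ 0


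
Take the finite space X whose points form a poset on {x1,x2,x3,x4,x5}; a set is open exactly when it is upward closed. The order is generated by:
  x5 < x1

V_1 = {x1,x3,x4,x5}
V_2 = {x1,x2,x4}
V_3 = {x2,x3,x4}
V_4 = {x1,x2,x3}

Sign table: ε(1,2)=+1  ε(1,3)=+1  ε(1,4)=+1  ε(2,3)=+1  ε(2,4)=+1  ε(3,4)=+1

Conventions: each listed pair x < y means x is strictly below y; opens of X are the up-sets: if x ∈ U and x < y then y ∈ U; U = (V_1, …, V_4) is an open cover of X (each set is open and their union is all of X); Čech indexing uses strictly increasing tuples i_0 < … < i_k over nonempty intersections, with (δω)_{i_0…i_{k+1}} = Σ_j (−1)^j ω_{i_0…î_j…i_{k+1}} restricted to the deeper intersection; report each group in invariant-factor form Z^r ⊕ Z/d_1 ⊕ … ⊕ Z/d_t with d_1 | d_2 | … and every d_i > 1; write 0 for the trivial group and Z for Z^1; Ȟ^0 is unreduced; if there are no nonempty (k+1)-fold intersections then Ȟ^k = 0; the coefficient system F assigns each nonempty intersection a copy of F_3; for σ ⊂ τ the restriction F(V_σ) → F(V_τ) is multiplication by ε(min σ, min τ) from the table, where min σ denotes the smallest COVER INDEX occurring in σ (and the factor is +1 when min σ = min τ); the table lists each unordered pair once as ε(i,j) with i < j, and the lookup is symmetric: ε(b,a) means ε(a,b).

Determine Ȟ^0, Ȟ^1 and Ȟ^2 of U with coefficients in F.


intersection data:
  V12={x1,x4} V13={x3,x4} V14={x1,x3} V23={x2,x4} V24={x1,x2} V34={x2,x3}
  V123={x4} V124={x1} V134={x3} V234={x2}
C dims 4,6,4; δ0: rk_F3 3; δ1: rk_F3 3
Ȟ^0 = (4 − 3) − 0 = 1, so Ȟ^0 ≅ Z/3
Ȟ^1 = (6 − 3) − 3 = 0, so Ȟ^1 ≅ 0
Ȟ^2 = (4 − 0) − 3 = 1, so Ȟ^2 ≅ Z/3

Ȟ^0 = Z/3,  Ȟ^1 = 0,  Ȟ^2 = Z/3


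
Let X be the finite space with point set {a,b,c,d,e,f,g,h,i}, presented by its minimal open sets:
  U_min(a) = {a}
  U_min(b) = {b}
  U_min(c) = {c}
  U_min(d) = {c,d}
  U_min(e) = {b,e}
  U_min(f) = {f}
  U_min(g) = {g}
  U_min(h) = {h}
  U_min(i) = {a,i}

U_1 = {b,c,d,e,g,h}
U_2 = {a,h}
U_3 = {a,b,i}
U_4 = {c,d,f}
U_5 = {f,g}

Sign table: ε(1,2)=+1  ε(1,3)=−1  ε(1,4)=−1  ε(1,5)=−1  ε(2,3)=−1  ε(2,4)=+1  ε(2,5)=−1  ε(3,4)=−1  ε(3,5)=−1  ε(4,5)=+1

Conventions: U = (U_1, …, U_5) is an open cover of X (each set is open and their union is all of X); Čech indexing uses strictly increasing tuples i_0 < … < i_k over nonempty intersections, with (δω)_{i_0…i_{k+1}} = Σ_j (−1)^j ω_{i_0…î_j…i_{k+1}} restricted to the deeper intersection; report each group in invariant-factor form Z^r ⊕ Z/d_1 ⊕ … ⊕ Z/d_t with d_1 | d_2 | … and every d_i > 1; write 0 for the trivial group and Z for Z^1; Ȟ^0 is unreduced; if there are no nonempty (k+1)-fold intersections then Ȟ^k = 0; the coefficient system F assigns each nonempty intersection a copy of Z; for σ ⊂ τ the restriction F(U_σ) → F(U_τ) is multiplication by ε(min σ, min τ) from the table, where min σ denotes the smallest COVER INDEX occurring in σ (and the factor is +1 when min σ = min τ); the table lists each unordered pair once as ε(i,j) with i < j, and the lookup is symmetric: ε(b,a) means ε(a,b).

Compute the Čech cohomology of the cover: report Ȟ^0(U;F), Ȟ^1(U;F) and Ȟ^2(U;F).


Ȟ^0 ≅ Z; Ȟ^1 ≅ Z^2; Ȟ^2 ≅ 0

nerve of the cover:
  U12={h} U13={b} U14={c,d} U15={g} U23={a} U45={f}
C dims 5,6; δ0: rk 4, SNF 1^4
Ȟ^0 = (5 − 4) − 0 = 1, so Ȟ^0 ≅ Z
Ȟ^1 = (6 − 0) − 4 = 2, so Ȟ^1 ≅ Z^2
Ȟ^2 = (0 − 0) − 0 = 0, so Ȟ^2 ≅ 0


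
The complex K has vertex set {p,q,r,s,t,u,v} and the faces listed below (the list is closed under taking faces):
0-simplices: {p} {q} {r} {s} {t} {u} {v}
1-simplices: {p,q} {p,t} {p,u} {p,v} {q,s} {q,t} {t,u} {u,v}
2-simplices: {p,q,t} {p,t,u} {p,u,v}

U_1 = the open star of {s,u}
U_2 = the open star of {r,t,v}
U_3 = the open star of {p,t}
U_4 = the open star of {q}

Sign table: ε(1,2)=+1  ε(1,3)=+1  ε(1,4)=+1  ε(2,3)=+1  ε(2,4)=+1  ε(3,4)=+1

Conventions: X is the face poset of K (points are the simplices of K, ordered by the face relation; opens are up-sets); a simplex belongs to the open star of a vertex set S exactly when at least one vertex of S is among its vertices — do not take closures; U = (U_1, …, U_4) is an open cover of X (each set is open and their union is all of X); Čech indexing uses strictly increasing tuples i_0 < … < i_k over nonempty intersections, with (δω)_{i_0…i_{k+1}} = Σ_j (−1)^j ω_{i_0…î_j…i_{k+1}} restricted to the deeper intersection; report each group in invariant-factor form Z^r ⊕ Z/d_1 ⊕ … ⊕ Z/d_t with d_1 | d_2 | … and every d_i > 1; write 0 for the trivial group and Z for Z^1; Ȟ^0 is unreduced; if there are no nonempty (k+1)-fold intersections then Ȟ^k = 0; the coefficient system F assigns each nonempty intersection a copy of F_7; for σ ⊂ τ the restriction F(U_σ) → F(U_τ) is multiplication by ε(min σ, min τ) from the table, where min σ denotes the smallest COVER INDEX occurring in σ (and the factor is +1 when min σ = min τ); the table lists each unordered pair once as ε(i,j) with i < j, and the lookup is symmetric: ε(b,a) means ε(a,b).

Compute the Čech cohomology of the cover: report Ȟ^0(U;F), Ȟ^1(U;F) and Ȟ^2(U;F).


nonempty overlaps:
  U1={{s},{u},{p,u},{q,s},{t,u},{u,v},{p,t,u},{p,u,v}} U2={{r},{t},{v},{p,t},{p,v},{q,t},{t,u},{u,v},{p,q,t},{p,t,u},{p,u,v}} U3={{p},{t},{p,q},{p,t},{p,u},{p,v},{q,t},{t,u},{p,q,t},{p,t,u},{p,u,v}} U4={{q},{p,q},{q,s},{q,t},{p,q,t}}
  U12={{t,u},{u,v},{p,t,u},{p,u,v}} U13={{p,u},{t,u},{p,t,u},{p,u,v}} U14={{q,s}} U23={{t},{p,t},{p,v},{q,t},{t,u},{p,q,t},{p,t,u},{p,u,v}} U24={{q,t},{p,q,t}} U34={{p,q},{q,t},{p,q,t}}
  U123={{t,u},{p,t,u},{p,u,v}} U234={{q,t},{p,q,t}}
C dims 4,6,2; δ0: rk_F7 3; δ1: rk_F7 2
degree 0: 4−3−0 = 1 → Ȟ^0 ≅ Z/7
degree 1: 6−2−3 = 1 → Ȟ^1 ≅ Z/7
degree 2: 2−0−2 = 0 → Ȟ^2 ≅ 0

Ȟ^0 ≅ Z/7, Ȟ^1 ≅ Z/7 and Ȟ^2 ≅ 0
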